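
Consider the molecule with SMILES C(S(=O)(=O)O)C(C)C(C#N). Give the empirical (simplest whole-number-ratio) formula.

Atom tally by fragment:
  HO3SCH2 → C:1 H:3 S:1 O:3
  CH(CH3) → C:2 H:4
  CH2CN → C:2 H:2 N:1
Element totals:
  C: 5
  H: 9
  N: 1
  O: 3
  S: 1
Molecular formula: C5H9NO3S.
gcd of subscripts (5, 9, 1, 3, 1) = 1, so the empirical formula equals the molecular formula.

C5H9NO3S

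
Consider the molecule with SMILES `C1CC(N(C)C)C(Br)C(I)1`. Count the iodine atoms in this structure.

Atom tally by fragment:
  cyclopentane ring core → C:5 H:10
  (− 3 ring H displaced by substituents)
  + N(CH3)2 → N:1 C:2 H:6
  + Br → Br:1
  + I → I:1
Element totals:
  C: 7
  H: 13
  Br: 1
  I: 1
  N: 1

1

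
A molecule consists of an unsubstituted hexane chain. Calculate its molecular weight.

86.18 g/mol

Atom tally by fragment:
  CH3 → C:1 H:3
  CH2 → C:1 H:2
  CH2 → C:1 H:2
  CH2 → C:1 H:2
  CH2 → C:1 H:2
  CH3 → C:1 H:3
Element totals:
  C: 6
  H: 14
Molecular formula: C6H14.
  M = 6(12.011) + 14(1.008)
    = 72.066 + 14.112 = 86.178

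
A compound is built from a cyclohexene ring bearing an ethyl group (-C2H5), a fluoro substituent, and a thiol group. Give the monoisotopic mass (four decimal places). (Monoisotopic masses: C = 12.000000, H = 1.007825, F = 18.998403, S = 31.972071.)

160.0722

Atom tally by fragment:
  cyclohexene ring core → C:6 H:10
  (− 3 ring H displaced by substituents)
  + C2H5 → C:2 H:5
  + F → F:1
  + SH → S:1 H:1
Element totals:
  C: 8
  H: 13
  F: 1
  S: 1
Molecular formula: C8H13FS.
  M = 8(12.0) + 13(1.007825) + 18.998403 + 31.972071
    = 96.000000 + 13.101725 + 18.998403 + 31.972071 = 160.072199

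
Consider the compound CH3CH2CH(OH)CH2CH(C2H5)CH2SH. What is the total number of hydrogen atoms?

18

Atom tally by fragment:
  CH3 → C:1 H:3
  CH2 → C:1 H:2
  CH(OH) → C:1 H:2 O:1
  CH2 → C:1 H:2
  CH(C2H5) → C:3 H:6
  CH2SH → C:1 H:3 S:1
Element totals:
  C: 8
  H: 18
  O: 1
  S: 1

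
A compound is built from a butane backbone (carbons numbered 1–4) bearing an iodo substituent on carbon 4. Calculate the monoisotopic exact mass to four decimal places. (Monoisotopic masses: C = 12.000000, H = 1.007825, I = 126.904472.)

183.9749

Atom tally by fragment:
  CH3 → C:1 H:3
  CH2 → C:1 H:2
  CH2 → C:1 H:2
  CH2I → C:1 H:2 I:1
Element totals:
  C: 4
  H: 9
  I: 1
Molecular formula: C4H9I.
  M = 4(12.0) + 9(1.007825) + 126.904472
    = 48.000000 + 9.070425 + 126.904472 = 183.974897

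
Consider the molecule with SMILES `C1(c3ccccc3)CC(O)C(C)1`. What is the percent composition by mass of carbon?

81.44%

Atom tally by fragment:
  cyclobutane ring core → C:4 H:8
  (− 3 ring H displaced by substituents)
  + C6H5 → C:6 H:5
  + OH → O:1 H:1
  + CH3 → C:1 H:3
Element totals:
  C: 11
  H: 14
  O: 1
Molecular formula: C11H14O.
Molar mass = 162.232 g/mol.
Mass from C: 11 × 12.011 = 132.121 g/mol.
%C = 132.121 / 162.232 × 100 = 81.44%.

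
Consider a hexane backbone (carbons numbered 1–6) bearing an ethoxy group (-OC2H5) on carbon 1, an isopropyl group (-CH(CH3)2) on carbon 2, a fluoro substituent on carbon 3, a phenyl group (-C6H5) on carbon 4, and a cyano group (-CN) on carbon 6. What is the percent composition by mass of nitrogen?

4.81%

Atom tally by fragment:
  C2H5OCH2 → C:3 H:7 O:1
  CH(CH(CH3)2) → C:4 H:8
  CH(F) → C:1 H:1 F:1
  CH(C6H5) → C:7 H:6
  CH2 → C:1 H:2
  CH2CN → C:2 H:2 N:1
Element totals:
  C: 18
  H: 26
  F: 1
  N: 1
  O: 1
Molecular formula: C18H26FNO.
Molar mass = 291.410 g/mol.
Mass from N: 1 × 14.007 = 14.007 g/mol.
%N = 14.007 / 291.410 × 100 = 4.81%.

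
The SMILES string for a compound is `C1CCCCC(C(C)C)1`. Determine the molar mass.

Atom tally by fragment:
  cyclohexane ring core → C:6 H:12
  (− 1 ring H displaced by substituents)
  + CH(CH3)2 → C:3 H:7
Element totals:
  C: 9
  H: 18
Molecular formula: C9H18.
  M = 9(12.011) + 18(1.008)
    = 108.099 + 18.144 = 126.243

126.24 g/mol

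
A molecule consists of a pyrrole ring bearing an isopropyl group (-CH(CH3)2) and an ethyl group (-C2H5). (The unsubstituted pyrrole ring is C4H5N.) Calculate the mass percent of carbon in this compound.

78.77%

Atom tally by fragment:
  pyrrole ring core → C:4 H:5 N:1
  (− 2 ring H displaced by substituents)
  + CH(CH3)2 → C:3 H:7
  + C2H5 → C:2 H:5
Element totals:
  C: 9
  H: 15
  N: 1
Molecular formula: C9H15N.
Molar mass = 137.226 g/mol.
Mass from C: 9 × 12.011 = 108.099 g/mol.
%C = 108.099 / 137.226 × 100 = 78.77%.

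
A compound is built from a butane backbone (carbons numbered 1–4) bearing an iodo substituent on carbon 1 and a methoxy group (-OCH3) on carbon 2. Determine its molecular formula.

Atom tally by fragment:
  ICH2 → C:1 H:2 I:1
  CH(OCH3) → C:2 H:4 O:1
  CH2 → C:1 H:2
  CH3 → C:1 H:3
Element totals:
  C: 5
  H: 11
  I: 1
  O: 1

C5H11IO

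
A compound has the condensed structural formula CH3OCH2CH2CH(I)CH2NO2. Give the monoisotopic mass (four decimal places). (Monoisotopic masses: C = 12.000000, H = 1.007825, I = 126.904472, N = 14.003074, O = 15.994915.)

258.9705

Atom tally by fragment:
  CH3OCH2 → C:2 H:5 O:1
  CH2 → C:1 H:2
  CH(I) → C:1 H:1 I:1
  CH2NO2 → C:1 H:2 N:1 O:2
Element totals:
  C: 5
  H: 10
  I: 1
  N: 1
  O: 3
Molecular formula: C5H10INO3.
  M = 5(12.0) + 10(1.007825) + 126.904472 + 14.003074 + 3(15.994915)
    = 60.000000 + 10.078250 + 126.904472 + 14.003074 + 47.984745 = 258.970541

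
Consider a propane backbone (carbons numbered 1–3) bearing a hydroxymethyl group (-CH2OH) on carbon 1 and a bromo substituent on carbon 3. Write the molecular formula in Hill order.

Atom tally by fragment:
  HOCH2CH2 → C:2 H:5 O:1
  CH2 → C:1 H:2
  CH2Br → C:1 H:2 Br:1
Element totals:
  C: 4
  H: 9
  Br: 1
  O: 1

C4H9BrO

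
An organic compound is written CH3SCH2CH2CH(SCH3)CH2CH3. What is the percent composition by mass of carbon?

51.17%

Atom tally by fragment:
  CH3SCH2 → C:2 H:5 S:1
  CH2 → C:1 H:2
  CH(SCH3) → C:2 H:4 S:1
  CH2 → C:1 H:2
  CH3 → C:1 H:3
Element totals:
  C: 7
  H: 16
  S: 2
Molecular formula: C7H16S2.
Molar mass = 164.325 g/mol.
Mass from C: 7 × 12.011 = 84.077 g/mol.
%C = 84.077 / 164.325 × 100 = 51.17%.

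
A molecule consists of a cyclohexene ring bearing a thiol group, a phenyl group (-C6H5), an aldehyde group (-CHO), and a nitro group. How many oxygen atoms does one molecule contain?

Atom tally by fragment:
  cyclohexene ring core → C:6 H:10
  (− 4 ring H displaced by substituents)
  + SH → S:1 H:1
  + C6H5 → C:6 H:5
  + CHO → C:1 H:1 O:1
  + NO2 → N:1 O:2
Element totals:
  C: 13
  H: 13
  N: 1
  O: 3
  S: 1

3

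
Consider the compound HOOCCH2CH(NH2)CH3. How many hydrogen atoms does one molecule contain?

Atom tally by fragment:
  HOOCCH2 → C:2 H:3 O:2
  CH(NH2) → C:1 H:3 N:1
  CH3 → C:1 H:3
Element totals:
  C: 4
  H: 9
  N: 1
  O: 2

9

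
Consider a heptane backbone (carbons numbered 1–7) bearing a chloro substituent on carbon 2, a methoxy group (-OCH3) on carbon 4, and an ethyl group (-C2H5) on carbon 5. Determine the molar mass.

192.73 g/mol

Atom tally by fragment:
  CH3 → C:1 H:3
  CH(Cl) → C:1 H:1 Cl:1
  CH2 → C:1 H:2
  CH(OCH3) → C:2 H:4 O:1
  CH(C2H5) → C:3 H:6
  CH2 → C:1 H:2
  CH3 → C:1 H:3
Element totals:
  C: 10
  H: 21
  Cl: 1
  O: 1
Molecular formula: C10H21ClO.
  M = 10(12.011) + 21(1.008) + 35.45 + 15.999
    = 120.110 + 21.168 + 35.450 + 15.999 = 192.727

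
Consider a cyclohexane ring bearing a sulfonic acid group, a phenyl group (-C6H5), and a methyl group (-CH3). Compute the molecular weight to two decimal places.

254.34 g/mol

Atom tally by fragment:
  cyclohexane ring core → C:6 H:12
  (− 3 ring H displaced by substituents)
  + SO3H → S:1 O:3 H:1
  + C6H5 → C:6 H:5
  + CH3 → C:1 H:3
Element totals:
  C: 13
  H: 18
  O: 3
  S: 1
Molecular formula: C13H18O3S.
  M = 13(12.011) + 18(1.008) + 3(15.999) + 32.06
    = 156.143 + 18.144 + 47.997 + 32.060 = 254.344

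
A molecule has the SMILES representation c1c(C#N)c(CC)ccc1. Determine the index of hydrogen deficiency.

6

Atom tally by fragment:
  benzene ring core → C:6 H:6
  (− 2 ring H displaced by substituents)
  + CN → C:1 N:1
  + C2H5 → C:2 H:5
Element totals:
  C: 9
  H: 9
  N: 1
Molecular formula: C9H9N.
DoU = (2C + 2 + N − H − X) / 2 = (2·9 + 2 + 1 − 9 − 0) / 2 = 6.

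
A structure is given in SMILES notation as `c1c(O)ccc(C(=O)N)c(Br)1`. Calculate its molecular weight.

216.03 g/mol

Atom tally by fragment:
  benzene ring core → C:6 H:6
  (− 3 ring H displaced by substituents)
  + OH → O:1 H:1
  + CONH2 → C:1 H:2 O:1 N:1
  + Br → Br:1
Element totals:
  C: 7
  H: 6
  Br: 1
  N: 1
  O: 2
Molecular formula: C7H6BrNO2.
  M = 7(12.011) + 6(1.008) + 79.904 + 14.007 + 2(15.999)
    = 84.077 + 6.048 + 79.904 + 14.007 + 31.998 = 216.034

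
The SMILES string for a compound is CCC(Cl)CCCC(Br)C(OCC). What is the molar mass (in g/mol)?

271.62 g/mol

Atom tally by fragment:
  CH3 → C:1 H:3
  CH2 → C:1 H:2
  CH(Cl) → C:1 H:1 Cl:1
  CH2 → C:1 H:2
  CH2 → C:1 H:2
  CH2 → C:1 H:2
  CH(Br) → C:1 H:1 Br:1
  CH2OC2H5 → C:3 H:7 O:1
Element totals:
  C: 10
  H: 20
  Br: 1
  Cl: 1
  O: 1
Molecular formula: C10H20BrClO.
  M = 10(12.011) + 20(1.008) + 79.904 + 35.45 + 15.999
    = 120.110 + 20.160 + 79.904 + 35.450 + 15.999 = 271.623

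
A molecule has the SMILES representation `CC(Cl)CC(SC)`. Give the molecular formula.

C5H11ClS

Atom tally by fragment:
  CH3 → C:1 H:3
  CH(Cl) → C:1 H:1 Cl:1
  CH2 → C:1 H:2
  CH2SCH3 → C:2 H:5 S:1
Element totals:
  C: 5
  H: 11
  Cl: 1
  S: 1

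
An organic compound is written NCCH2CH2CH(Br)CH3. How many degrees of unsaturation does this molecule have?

2

Atom tally by fragment:
  NCCH2 → C:2 H:2 N:1
  CH2 → C:1 H:2
  CH(Br) → C:1 H:1 Br:1
  CH3 → C:1 H:3
Element totals:
  C: 5
  H: 8
  Br: 1
  N: 1
Molecular formula: C5H8BrN.
DoU = (2C + 2 + N − H − X) / 2 = (2·5 + 2 + 1 − 8 − 1) / 2 = 2.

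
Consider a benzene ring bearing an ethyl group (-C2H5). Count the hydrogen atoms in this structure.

Atom tally by fragment:
  benzene ring core → C:6 H:6
  (− 1 ring H displaced by substituents)
  + C2H5 → C:2 H:5
Element totals:
  C: 8
  H: 10

10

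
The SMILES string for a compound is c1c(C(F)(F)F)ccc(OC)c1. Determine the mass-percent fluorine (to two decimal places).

Atom tally by fragment:
  benzene ring core → C:6 H:6
  (− 2 ring H displaced by substituents)
  + CF3 → C:1 F:3
  + OCH3 → C:1 H:3 O:1
Element totals:
  C: 8
  H: 7
  F: 3
  O: 1
Molecular formula: C8H7F3O.
Molar mass = 176.137 g/mol.
Mass from F: 3 × 18.998 = 56.994 g/mol.
%F = 56.994 / 176.137 × 100 = 32.36%.

32.36%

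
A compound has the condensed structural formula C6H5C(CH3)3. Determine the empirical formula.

C5H7

Atom tally by fragment:
  benzene ring core → C:6 H:6
  (− 1 ring H displaced by substituents)
  + C(CH3)3 → C:4 H:9
Element totals:
  C: 10
  H: 14
Molecular formula: C10H14.
gcd of subscripts = 2; dividing each by 2:
  C: 10/2 = 5
  H: 14/2 = 7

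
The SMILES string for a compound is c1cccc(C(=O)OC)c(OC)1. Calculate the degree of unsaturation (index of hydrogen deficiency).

Atom tally by fragment:
  benzene ring core → C:6 H:6
  (− 2 ring H displaced by substituents)
  + COOCH3 → C:2 H:3 O:2
  + OCH3 → C:1 H:3 O:1
Element totals:
  C: 9
  H: 10
  O: 3
Molecular formula: C9H10O3.
DoU = (2C + 2 + N − H − X) / 2 = (2·9 + 2 + 0 − 10 − 0) / 2 = 5.

5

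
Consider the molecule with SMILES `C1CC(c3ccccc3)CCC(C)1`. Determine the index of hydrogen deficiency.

Atom tally by fragment:
  cyclohexane ring core → C:6 H:12
  (− 2 ring H displaced by substituents)
  + C6H5 → C:6 H:5
  + CH3 → C:1 H:3
Element totals:
  C: 13
  H: 18
Molecular formula: C13H18.
DoU = (2C + 2 + N − H − X) / 2 = (2·13 + 2 + 0 − 18 − 0) / 2 = 5.

5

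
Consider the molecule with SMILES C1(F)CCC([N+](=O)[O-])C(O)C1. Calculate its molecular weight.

Atom tally by fragment:
  cyclohexane ring core → C:6 H:12
  (− 3 ring H displaced by substituents)
  + F → F:1
  + NO2 → N:1 O:2
  + OH → O:1 H:1
Element totals:
  C: 6
  H: 10
  F: 1
  N: 1
  O: 3
Molecular formula: C6H10FNO3.
  M = 6(12.011) + 10(1.008) + 18.998 + 14.007 + 3(15.999)
    = 72.066 + 10.080 + 18.998 + 14.007 + 47.997 = 163.148

163.15 g/mol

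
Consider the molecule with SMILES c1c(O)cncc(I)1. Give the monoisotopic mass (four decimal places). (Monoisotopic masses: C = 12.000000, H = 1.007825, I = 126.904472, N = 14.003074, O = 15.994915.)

220.9338

Atom tally by fragment:
  pyridine ring core → C:5 H:5 N:1
  (− 2 ring H displaced by substituents)
  + OH → O:1 H:1
  + I → I:1
Element totals:
  C: 5
  H: 4
  I: 1
  N: 1
  O: 1
Molecular formula: C5H4INO.
  M = 5(12.0) + 4(1.007825) + 126.904472 + 14.003074 + 15.994915
    = 60.000000 + 4.031300 + 126.904472 + 14.003074 + 15.994915 = 220.933761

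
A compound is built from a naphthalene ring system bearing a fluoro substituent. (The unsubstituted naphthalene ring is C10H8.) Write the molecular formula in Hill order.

Atom tally by fragment:
  naphthalene ring system core → C:10 H:8
  (− 1 ring H displaced by substituents)
  + F → F:1
Element totals:
  C: 10
  H: 7
  F: 1

C10H7F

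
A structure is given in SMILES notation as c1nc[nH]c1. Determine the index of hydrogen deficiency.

3

Atom tally by fragment:
  imidazole ring core → C:3 H:4 N:2
Element totals:
  C: 3
  H: 4
  N: 2
Molecular formula: C3H4N2.
DoU = (2C + 2 + N − H − X) / 2 = (2·3 + 2 + 2 − 4 − 0) / 2 = 3.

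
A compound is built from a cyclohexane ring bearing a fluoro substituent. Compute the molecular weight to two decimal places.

Atom tally by fragment:
  cyclohexane ring core → C:6 H:12
  (− 1 ring H displaced by substituents)
  + F → F:1
Element totals:
  C: 6
  H: 11
  F: 1
Molecular formula: C6H11F.
  M = 6(12.011) + 11(1.008) + 18.998
    = 72.066 + 11.088 + 18.998 = 102.152

102.15 g/mol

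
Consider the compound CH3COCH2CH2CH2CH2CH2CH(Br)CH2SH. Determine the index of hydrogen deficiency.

Atom tally by fragment:
  CH3COCH2 → C:3 H:5 O:1
  CH2 → C:1 H:2
  CH2 → C:1 H:2
  CH2 → C:1 H:2
  CH2 → C:1 H:2
  CH(Br) → C:1 H:1 Br:1
  CH2SH → C:1 H:3 S:1
Element totals:
  C: 9
  H: 17
  Br: 1
  O: 1
  S: 1
Molecular formula: C9H17BrOS.
DoU = (2C + 2 + N − H − X) / 2 = (2·9 + 2 + 0 − 17 − 1) / 2 = 1.

1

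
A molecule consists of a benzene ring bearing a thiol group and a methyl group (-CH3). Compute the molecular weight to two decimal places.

124.20 g/mol

Atom tally by fragment:
  benzene ring core → C:6 H:6
  (− 2 ring H displaced by substituents)
  + SH → S:1 H:1
  + CH3 → C:1 H:3
Element totals:
  C: 7
  H: 8
  S: 1
Molecular formula: C7H8S.
  M = 7(12.011) + 8(1.008) + 32.06
    = 84.077 + 8.064 + 32.060 = 124.201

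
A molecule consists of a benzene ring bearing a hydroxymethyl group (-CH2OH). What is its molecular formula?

Atom tally by fragment:
  benzene ring core → C:6 H:6
  (− 1 ring H displaced by substituents)
  + CH2OH → C:1 H:3 O:1
Element totals:
  C: 7
  H: 8
  O: 1

C7H8O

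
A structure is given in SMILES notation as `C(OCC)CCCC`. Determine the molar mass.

116.20 g/mol

Atom tally by fragment:
  C2H5OCH2 → C:3 H:7 O:1
  CH2 → C:1 H:2
  CH2 → C:1 H:2
  CH2 → C:1 H:2
  CH3 → C:1 H:3
Element totals:
  C: 7
  H: 16
  O: 1
Molecular formula: C7H16O.
  M = 7(12.011) + 16(1.008) + 15.999
    = 84.077 + 16.128 + 15.999 = 116.204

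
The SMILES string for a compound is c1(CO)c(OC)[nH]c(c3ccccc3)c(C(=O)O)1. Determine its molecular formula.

C13H13NO4

Atom tally by fragment:
  pyrrole ring core → C:4 H:5 N:1
  (− 4 ring H displaced by substituents)
  + CH2OH → C:1 H:3 O:1
  + OCH3 → C:1 H:3 O:1
  + C6H5 → C:6 H:5
  + COOH → C:1 H:1 O:2
Element totals:
  C: 13
  H: 13
  N: 1
  O: 4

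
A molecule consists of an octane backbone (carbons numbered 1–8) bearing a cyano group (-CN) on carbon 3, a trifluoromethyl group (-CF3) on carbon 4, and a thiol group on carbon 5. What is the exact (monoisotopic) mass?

Atom tally by fragment:
  CH3 → C:1 H:3
  CH2 → C:1 H:2
  CH(CN) → C:2 H:1 N:1
  CH(CF3) → C:2 H:1 F:3
  CH(SH) → C:1 H:2 S:1
  CH2 → C:1 H:2
  CH2 → C:1 H:2
  CH3 → C:1 H:3
Element totals:
  C: 10
  H: 16
  F: 3
  N: 1
  S: 1
Molecular formula: C10H16F3NS.
  M = 10(12.0) + 16(1.007825) + 3(18.998403) + 14.003074 + 31.972071
    = 120.000000 + 16.125200 + 56.995209 + 14.003074 + 31.972071 = 239.095554

239.0956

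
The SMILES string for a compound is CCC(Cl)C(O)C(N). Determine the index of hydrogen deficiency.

Atom tally by fragment:
  CH3 → C:1 H:3
  CH2 → C:1 H:2
  CH(Cl) → C:1 H:1 Cl:1
  CH(OH) → C:1 H:2 O:1
  CH2NH2 → C:1 H:4 N:1
Element totals:
  C: 5
  H: 12
  Cl: 1
  N: 1
  O: 1
Molecular formula: C5H12ClNO.
DoU = (2C + 2 + N − H − X) / 2 = (2·5 + 2 + 1 − 12 − 1) / 2 = 0.

0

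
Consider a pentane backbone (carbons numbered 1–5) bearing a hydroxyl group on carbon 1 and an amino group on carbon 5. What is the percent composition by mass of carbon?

Atom tally by fragment:
  HOCH2 → C:1 H:3 O:1
  CH2 → C:1 H:2
  CH2 → C:1 H:2
  CH2 → C:1 H:2
  CH2NH2 → C:1 H:4 N:1
Element totals:
  C: 5
  H: 13
  N: 1
  O: 1
Molecular formula: C5H13NO.
Molar mass = 103.165 g/mol.
Mass from C: 5 × 12.011 = 60.055 g/mol.
%C = 60.055 / 103.165 × 100 = 58.21%.

58.21%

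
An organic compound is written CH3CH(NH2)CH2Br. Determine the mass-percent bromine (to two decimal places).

Element totals:
  C: 3
  H: 8
  Br: 1
  N: 1
Molecular formula: C3H8BrN.
Molar mass = 138.008 g/mol.
Mass from Br: 1 × 79.904 = 79.904 g/mol.
%Br = 79.904 / 138.008 × 100 = 57.90%.

57.90%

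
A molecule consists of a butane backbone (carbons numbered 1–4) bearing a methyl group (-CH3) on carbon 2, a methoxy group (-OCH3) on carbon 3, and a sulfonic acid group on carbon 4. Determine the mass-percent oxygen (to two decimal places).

35.12%

Atom tally by fragment:
  CH3 → C:1 H:3
  CH(CH3) → C:2 H:4
  CH(OCH3) → C:2 H:4 O:1
  CH2SO3H → C:1 H:3 S:1 O:3
Element totals:
  C: 6
  H: 14
  O: 4
  S: 1
Molecular formula: C6H14O4S.
Molar mass = 182.234 g/mol.
Mass from O: 4 × 15.999 = 63.996 g/mol.
%O = 63.996 / 182.234 × 100 = 35.12%.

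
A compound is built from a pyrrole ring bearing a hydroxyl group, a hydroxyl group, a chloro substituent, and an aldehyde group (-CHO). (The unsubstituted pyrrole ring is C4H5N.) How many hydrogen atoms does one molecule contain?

4

Atom tally by fragment:
  pyrrole ring core → C:4 H:5 N:1
  (− 4 ring H displaced by substituents)
  + OH → O:1 H:1
  + OH → O:1 H:1
  + Cl → Cl:1
  + CHO → C:1 H:1 O:1
Element totals:
  C: 5
  H: 4
  Cl: 1
  N: 1
  O: 3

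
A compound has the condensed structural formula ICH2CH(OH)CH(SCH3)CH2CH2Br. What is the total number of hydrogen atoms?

12

Atom tally by fragment:
  ICH2 → C:1 H:2 I:1
  CH(OH) → C:1 H:2 O:1
  CH(SCH3) → C:2 H:4 S:1
  CH2 → C:1 H:2
  CH2Br → C:1 H:2 Br:1
Element totals:
  C: 6
  H: 12
  Br: 1
  I: 1
  O: 1
  S: 1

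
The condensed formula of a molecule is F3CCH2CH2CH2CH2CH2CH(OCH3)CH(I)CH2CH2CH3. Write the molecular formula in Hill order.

Element totals:
  C: 12
  H: 22
  F: 3
  I: 1
  O: 1

C12H22F3IO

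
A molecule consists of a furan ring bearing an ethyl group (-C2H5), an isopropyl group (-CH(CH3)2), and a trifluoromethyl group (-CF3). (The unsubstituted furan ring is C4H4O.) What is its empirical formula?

C10H13F3O

Atom tally by fragment:
  furan ring core → C:4 H:4 O:1
  (− 3 ring H displaced by substituents)
  + C2H5 → C:2 H:5
  + CH(CH3)2 → C:3 H:7
  + CF3 → C:1 F:3
Element totals:
  C: 10
  H: 13
  F: 3
  O: 1
Molecular formula: C10H13F3O.
gcd of subscripts (10, 3, 13, 1) = 1, so the empirical formula equals the molecular formula.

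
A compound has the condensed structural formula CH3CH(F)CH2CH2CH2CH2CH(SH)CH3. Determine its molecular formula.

C8H17FS

Atom tally by fragment:
  CH3 → C:1 H:3
  CH(F) → C:1 H:1 F:1
  CH2 → C:1 H:2
  CH2 → C:1 H:2
  CH2 → C:1 H:2
  CH2 → C:1 H:2
  CH(SH) → C:1 H:2 S:1
  CH3 → C:1 H:3
Element totals:
  C: 8
  H: 17
  F: 1
  S: 1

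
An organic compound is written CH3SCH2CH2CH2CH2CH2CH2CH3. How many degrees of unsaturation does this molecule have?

Atom tally by fragment:
  CH3SCH2 → C:2 H:5 S:1
  CH2 → C:1 H:2
  CH2 → C:1 H:2
  CH2 → C:1 H:2
  CH2 → C:1 H:2
  CH2 → C:1 H:2
  CH3 → C:1 H:3
Element totals:
  C: 8
  H: 18
  S: 1
Molecular formula: C8H18S.
DoU = (2C + 2 + N − H − X) / 2 = (2·8 + 2 + 0 − 18 − 0) / 2 = 0.

0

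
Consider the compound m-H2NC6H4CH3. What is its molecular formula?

Atom tally by fragment:
  benzene ring core → C:6 H:6
  (− 2 ring H displaced by substituents)
  + NH2 → N:1 H:2
  + CH3 → C:1 H:3
Element totals:
  C: 7
  H: 9
  N: 1

C7H9N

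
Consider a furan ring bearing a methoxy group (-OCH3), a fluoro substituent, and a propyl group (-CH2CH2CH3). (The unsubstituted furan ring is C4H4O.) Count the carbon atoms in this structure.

8

Atom tally by fragment:
  furan ring core → C:4 H:4 O:1
  (− 3 ring H displaced by substituents)
  + OCH3 → C:1 H:3 O:1
  + F → F:1
  + CH2CH2CH3 → C:3 H:7
Element totals:
  C: 8
  H: 11
  F: 1
  O: 2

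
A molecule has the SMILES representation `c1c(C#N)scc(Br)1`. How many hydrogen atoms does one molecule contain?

2

Atom tally by fragment:
  thiophene ring core → C:4 H:4 S:1
  (− 2 ring H displaced by substituents)
  + CN → C:1 N:1
  + Br → Br:1
Element totals:
  C: 5
  H: 2
  Br: 1
  N: 1
  S: 1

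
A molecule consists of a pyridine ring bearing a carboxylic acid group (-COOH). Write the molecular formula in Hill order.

Atom tally by fragment:
  pyridine ring core → C:5 H:5 N:1
  (− 1 ring H displaced by substituents)
  + COOH → C:1 H:1 O:2
Element totals:
  C: 6
  H: 5
  N: 1
  O: 2

C6H5NO2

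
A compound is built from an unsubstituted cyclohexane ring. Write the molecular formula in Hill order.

Atom tally by fragment:
  cyclohexane ring core → C:6 H:12
Element totals:
  C: 6
  H: 12

C6H12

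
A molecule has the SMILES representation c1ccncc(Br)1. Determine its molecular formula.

C5H4BrN

Atom tally by fragment:
  pyridine ring core → C:5 H:5 N:1
  (− 1 ring H displaced by substituents)
  + Br → Br:1
Element totals:
  C: 5
  H: 4
  Br: 1
  N: 1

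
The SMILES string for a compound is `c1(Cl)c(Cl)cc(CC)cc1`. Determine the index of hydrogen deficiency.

4

Atom tally by fragment:
  benzene ring core → C:6 H:6
  (− 3 ring H displaced by substituents)
  + Cl → Cl:1
  + Cl → Cl:1
  + C2H5 → C:2 H:5
Element totals:
  C: 8
  H: 8
  Cl: 2
Molecular formula: C8H8Cl2.
DoU = (2C + 2 + N − H − X) / 2 = (2·8 + 2 + 0 − 8 − 2) / 2 = 4.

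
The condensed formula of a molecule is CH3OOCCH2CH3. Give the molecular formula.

C4H8O2

Element totals:
  C: 4
  H: 8
  O: 2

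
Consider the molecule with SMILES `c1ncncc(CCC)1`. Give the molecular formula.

Atom tally by fragment:
  pyrimidine ring core → C:4 H:4 N:2
  (− 1 ring H displaced by substituents)
  + CH2CH2CH3 → C:3 H:7
Element totals:
  C: 7
  H: 10
  N: 2

C7H10N2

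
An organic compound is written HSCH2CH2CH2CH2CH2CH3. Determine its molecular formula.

Atom tally by fragment:
  HSCH2 → C:1 H:3 S:1
  CH2 → C:1 H:2
  CH2 → C:1 H:2
  CH2 → C:1 H:2
  CH2 → C:1 H:2
  CH3 → C:1 H:3
Element totals:
  C: 6
  H: 14
  S: 1

C6H14S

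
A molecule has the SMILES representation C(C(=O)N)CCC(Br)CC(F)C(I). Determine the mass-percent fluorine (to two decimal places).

5.19%

Atom tally by fragment:
  H2NOCCH2 → C:2 H:4 O:1 N:1
  CH2 → C:1 H:2
  CH2 → C:1 H:2
  CH(Br) → C:1 H:1 Br:1
  CH2 → C:1 H:2
  CH(F) → C:1 H:1 F:1
  CH2I → C:1 H:2 I:1
Element totals:
  C: 8
  H: 14
  Br: 1
  F: 1
  I: 1
  N: 1
  O: 1
Molecular formula: C8H14BrFINO.
Molar mass = 366.012 g/mol.
Mass from F: 1 × 18.998 = 18.998 g/mol.
%F = 18.998 / 366.012 × 100 = 5.19%.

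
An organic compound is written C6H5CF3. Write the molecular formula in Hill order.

Atom tally by fragment:
  benzene ring core → C:6 H:6
  (− 1 ring H displaced by substituents)
  + CF3 → C:1 F:3
Element totals:
  C: 7
  H: 5
  F: 3

C7H5F3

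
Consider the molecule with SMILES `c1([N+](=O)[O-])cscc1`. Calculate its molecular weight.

129.13 g/mol

Atom tally by fragment:
  thiophene ring core → C:4 H:4 S:1
  (− 1 ring H displaced by substituents)
  + NO2 → N:1 O:2
Element totals:
  C: 4
  H: 3
  N: 1
  O: 2
  S: 1
Molecular formula: C4H3NO2S.
  M = 4(12.011) + 3(1.008) + 14.007 + 2(15.999) + 32.06
    = 48.044 + 3.024 + 14.007 + 31.998 + 32.060 = 129.133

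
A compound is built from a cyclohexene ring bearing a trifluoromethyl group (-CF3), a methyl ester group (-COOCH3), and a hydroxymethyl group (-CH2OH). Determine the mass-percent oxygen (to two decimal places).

20.15%

Atom tally by fragment:
  cyclohexene ring core → C:6 H:10
  (− 3 ring H displaced by substituents)
  + CF3 → C:1 F:3
  + COOCH3 → C:2 H:3 O:2
  + CH2OH → C:1 H:3 O:1
Element totals:
  C: 10
  H: 13
  F: 3
  O: 3
Molecular formula: C10H13F3O3.
Molar mass = 238.205 g/mol.
Mass from O: 3 × 15.999 = 47.997 g/mol.
%O = 47.997 / 238.205 × 100 = 20.15%.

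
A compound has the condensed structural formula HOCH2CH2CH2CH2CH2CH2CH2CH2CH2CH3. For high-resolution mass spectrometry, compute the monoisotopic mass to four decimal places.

158.1671

Element totals:
  C: 10
  H: 22
  O: 1
Molecular formula: C10H22O.
  M = 10(12.0) + 22(1.007825) + 15.994915
    = 120.000000 + 22.172150 + 15.994915 = 158.167065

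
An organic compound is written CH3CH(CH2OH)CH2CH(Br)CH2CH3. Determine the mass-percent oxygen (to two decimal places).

Element totals:
  C: 7
  H: 15
  Br: 1
  O: 1
Molecular formula: C7H15BrO.
Molar mass = 195.100 g/mol.
Mass from O: 1 × 15.999 = 15.999 g/mol.
%O = 15.999 / 195.100 × 100 = 8.20%.

8.20%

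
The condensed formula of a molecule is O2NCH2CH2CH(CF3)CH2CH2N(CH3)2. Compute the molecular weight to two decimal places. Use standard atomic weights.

228.21 g/mol

Atom tally by fragment:
  O2NCH2 → C:1 H:2 N:1 O:2
  CH2 → C:1 H:2
  CH(CF3) → C:2 H:1 F:3
  CH2 → C:1 H:2
  CH2N(CH3)2 → C:3 H:8 N:1
Element totals:
  C: 8
  H: 15
  F: 3
  N: 2
  O: 2
Molecular formula: C8H15F3N2O2.
  M = 8(12.011) + 15(1.008) + 3(18.998) + 2(14.007) + 2(15.999)
    = 96.088 + 15.120 + 56.994 + 28.014 + 31.998 = 228.214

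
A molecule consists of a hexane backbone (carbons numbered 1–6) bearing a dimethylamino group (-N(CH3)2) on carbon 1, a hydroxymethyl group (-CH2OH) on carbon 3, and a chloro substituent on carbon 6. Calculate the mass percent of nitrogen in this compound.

7.23%

Atom tally by fragment:
  (CH3)2NCH2 → C:3 H:8 N:1
  CH2 → C:1 H:2
  CH(CH2OH) → C:2 H:4 O:1
  CH2 → C:1 H:2
  CH2 → C:1 H:2
  CH2Cl → C:1 H:2 Cl:1
Element totals:
  C: 9
  H: 20
  Cl: 1
  N: 1
  O: 1
Molecular formula: C9H20ClNO.
Molar mass = 193.715 g/mol.
Mass from N: 1 × 14.007 = 14.007 g/mol.
%N = 14.007 / 193.715 × 100 = 7.23%.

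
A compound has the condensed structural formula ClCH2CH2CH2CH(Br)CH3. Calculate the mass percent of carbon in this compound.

Element totals:
  C: 5
  H: 10
  Br: 1
  Cl: 1
Molecular formula: C5H10BrCl.
Molar mass = 185.489 g/mol.
Mass from C: 5 × 12.011 = 60.055 g/mol.
%C = 60.055 / 185.489 × 100 = 32.38%.

32.38%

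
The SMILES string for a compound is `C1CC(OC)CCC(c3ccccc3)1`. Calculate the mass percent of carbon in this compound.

82.06%

Atom tally by fragment:
  cyclohexane ring core → C:6 H:12
  (− 2 ring H displaced by substituents)
  + OCH3 → C:1 H:3 O:1
  + C6H5 → C:6 H:5
Element totals:
  C: 13
  H: 18
  O: 1
Molecular formula: C13H18O.
Molar mass = 190.286 g/mol.
Mass from C: 13 × 12.011 = 156.143 g/mol.
%C = 156.143 / 190.286 × 100 = 82.06%.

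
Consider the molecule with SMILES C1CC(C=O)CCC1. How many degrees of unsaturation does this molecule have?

Atom tally by fragment:
  cyclohexane ring core → C:6 H:12
  (− 1 ring H displaced by substituents)
  + CHO → C:1 H:1 O:1
Element totals:
  C: 7
  H: 12
  O: 1
Molecular formula: C7H12O.
DoU = (2C + 2 + N − H − X) / 2 = (2·7 + 2 + 0 − 12 − 0) / 2 = 2.

2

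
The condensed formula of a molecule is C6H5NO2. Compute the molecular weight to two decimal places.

Atom tally by fragment:
  benzene ring core → C:6 H:6
  (− 1 ring H displaced by substituents)
  + NO2 → N:1 O:2
Element totals:
  C: 6
  H: 5
  N: 1
  O: 2
Molecular formula: C6H5NO2.
  M = 6(12.011) + 5(1.008) + 14.007 + 2(15.999)
    = 72.066 + 5.040 + 14.007 + 31.998 = 123.111

123.11 g/mol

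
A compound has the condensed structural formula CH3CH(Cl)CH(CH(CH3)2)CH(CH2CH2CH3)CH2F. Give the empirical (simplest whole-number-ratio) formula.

C11H22ClF

Element totals:
  C: 11
  H: 22
  Cl: 1
  F: 1
Molecular formula: C11H22ClF.
gcd of subscripts (11, 1, 1, 22) = 1, so the empirical formula equals the molecular formula.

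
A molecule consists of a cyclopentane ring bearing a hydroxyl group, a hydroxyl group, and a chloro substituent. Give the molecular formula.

Atom tally by fragment:
  cyclopentane ring core → C:5 H:10
  (− 3 ring H displaced by substituents)
  + OH → O:1 H:1
  + OH → O:1 H:1
  + Cl → Cl:1
Element totals:
  C: 5
  H: 9
  Cl: 1
  O: 2

C5H9ClO2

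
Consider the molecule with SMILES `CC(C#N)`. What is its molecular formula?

Atom tally by fragment:
  CH3 → C:1 H:3
  CH2CN → C:2 H:2 N:1
Element totals:
  C: 3
  H: 5
  N: 1

C3H5N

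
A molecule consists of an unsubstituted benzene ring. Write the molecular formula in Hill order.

Atom tally by fragment:
  benzene ring core → C:6 H:6
Element totals:
  C: 6
  H: 6

C6H6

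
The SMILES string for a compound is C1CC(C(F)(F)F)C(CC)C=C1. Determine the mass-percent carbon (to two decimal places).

Atom tally by fragment:
  cyclohexene ring core → C:6 H:10
  (− 2 ring H displaced by substituents)
  + CF3 → C:1 F:3
  + C2H5 → C:2 H:5
Element totals:
  C: 9
  H: 13
  F: 3
Molecular formula: C9H13F3.
Molar mass = 178.197 g/mol.
Mass from C: 9 × 12.011 = 108.099 g/mol.
%C = 108.099 / 178.197 × 100 = 60.66%.

60.66%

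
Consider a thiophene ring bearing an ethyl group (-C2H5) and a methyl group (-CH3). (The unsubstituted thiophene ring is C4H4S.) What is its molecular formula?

C7H10S

Atom tally by fragment:
  thiophene ring core → C:4 H:4 S:1
  (− 2 ring H displaced by substituents)
  + C2H5 → C:2 H:5
  + CH3 → C:1 H:3
Element totals:
  C: 7
  H: 10
  S: 1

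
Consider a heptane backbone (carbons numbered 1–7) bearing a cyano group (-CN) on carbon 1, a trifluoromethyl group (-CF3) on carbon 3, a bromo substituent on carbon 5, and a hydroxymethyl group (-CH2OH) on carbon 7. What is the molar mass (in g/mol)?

Atom tally by fragment:
  NCCH2 → C:2 H:2 N:1
  CH2 → C:1 H:2
  CH(CF3) → C:2 H:1 F:3
  CH2 → C:1 H:2
  CH(Br) → C:1 H:1 Br:1
  CH2 → C:1 H:2
  CH2CH2OH → C:2 H:5 O:1
Element totals:
  C: 10
  H: 15
  Br: 1
  F: 3
  N: 1
  O: 1
Molecular formula: C10H15BrF3NO.
  M = 10(12.011) + 15(1.008) + 79.904 + 3(18.998) + 14.007 + 15.999
    = 120.110 + 15.120 + 79.904 + 56.994 + 14.007 + 15.999 = 302.134

302.13 g/mol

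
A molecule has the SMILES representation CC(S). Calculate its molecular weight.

62.13 g/mol

Atom tally by fragment:
  CH3 → C:1 H:3
  CH2SH → C:1 H:3 S:1
Element totals:
  C: 2
  H: 6
  S: 1
Molecular formula: C2H6S.
  M = 2(12.011) + 6(1.008) + 32.06
    = 24.022 + 6.048 + 32.060 = 62.130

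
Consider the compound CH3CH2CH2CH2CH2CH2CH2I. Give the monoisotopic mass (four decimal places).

226.0218

Atom tally by fragment:
  CH3 → C:1 H:3
  CH2 → C:1 H:2
  CH2 → C:1 H:2
  CH2 → C:1 H:2
  CH2 → C:1 H:2
  CH2 → C:1 H:2
  CH2I → C:1 H:2 I:1
Element totals:
  C: 7
  H: 15
  I: 1
Molecular formula: C7H15I.
  M = 7(12.0) + 15(1.007825) + 126.904472
    = 84.000000 + 15.117375 + 126.904472 = 226.021847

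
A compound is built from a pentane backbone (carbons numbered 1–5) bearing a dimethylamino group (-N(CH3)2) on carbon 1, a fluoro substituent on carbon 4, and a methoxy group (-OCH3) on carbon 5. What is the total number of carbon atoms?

8

Atom tally by fragment:
  (CH3)2NCH2 → C:3 H:8 N:1
  CH2 → C:1 H:2
  CH2 → C:1 H:2
  CH(F) → C:1 H:1 F:1
  CH2OCH3 → C:2 H:5 O:1
Element totals:
  C: 8
  H: 18
  F: 1
  N: 1
  O: 1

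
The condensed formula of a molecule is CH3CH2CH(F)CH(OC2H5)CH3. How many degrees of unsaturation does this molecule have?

0

Element totals:
  C: 7
  H: 15
  F: 1
  O: 1
Molecular formula: C7H15FO.
DoU = (2C + 2 + N − H − X) / 2 = (2·7 + 2 + 0 − 15 − 1) / 2 = 0.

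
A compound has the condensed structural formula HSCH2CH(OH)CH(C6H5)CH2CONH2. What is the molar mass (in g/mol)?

Atom tally by fragment:
  HSCH2 → C:1 H:3 S:1
  CH(OH) → C:1 H:2 O:1
  CH(C6H5) → C:7 H:6
  CH2CONH2 → C:2 H:4 O:1 N:1
Element totals:
  C: 11
  H: 15
  N: 1
  O: 2
  S: 1
Molecular formula: C11H15NO2S.
  M = 11(12.011) + 15(1.008) + 14.007 + 2(15.999) + 32.06
    = 132.121 + 15.120 + 14.007 + 31.998 + 32.060 = 225.306

225.31 g/mol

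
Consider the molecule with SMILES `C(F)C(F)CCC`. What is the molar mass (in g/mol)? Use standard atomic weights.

108.13 g/mol

Atom tally by fragment:
  FCH2 → C:1 H:2 F:1
  CH(F) → C:1 H:1 F:1
  CH2 → C:1 H:2
  CH2 → C:1 H:2
  CH3 → C:1 H:3
Element totals:
  C: 5
  H: 10
  F: 2
Molecular formula: C5H10F2.
  M = 5(12.011) + 10(1.008) + 2(18.998)
    = 60.055 + 10.080 + 37.996 = 108.131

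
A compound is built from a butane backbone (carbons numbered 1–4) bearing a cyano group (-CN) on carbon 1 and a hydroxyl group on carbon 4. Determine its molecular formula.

Atom tally by fragment:
  NCCH2 → C:2 H:2 N:1
  CH2 → C:1 H:2
  CH2 → C:1 H:2
  CH2OH → C:1 H:3 O:1
Element totals:
  C: 5
  H: 9
  N: 1
  O: 1

C5H9NO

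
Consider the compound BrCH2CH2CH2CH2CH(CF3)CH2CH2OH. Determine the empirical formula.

Atom tally by fragment:
  BrCH2 → C:1 H:2 Br:1
  CH2 → C:1 H:2
  CH2 → C:1 H:2
  CH2 → C:1 H:2
  CH(CF3) → C:2 H:1 F:3
  CH2 → C:1 H:2
  CH2OH → C:1 H:3 O:1
Element totals:
  C: 8
  H: 14
  Br: 1
  F: 3
  O: 1
Molecular formula: C8H14BrF3O.
gcd of subscripts (1, 8, 3, 14, 1) = 1, so the empirical formula equals the molecular formula.

C8H14BrF3O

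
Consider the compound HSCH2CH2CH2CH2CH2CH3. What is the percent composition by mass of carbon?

60.95%

Atom tally by fragment:
  HSCH2 → C:1 H:3 S:1
  CH2 → C:1 H:2
  CH2 → C:1 H:2
  CH2 → C:1 H:2
  CH2 → C:1 H:2
  CH3 → C:1 H:3
Element totals:
  C: 6
  H: 14
  S: 1
Molecular formula: C6H14S.
Molar mass = 118.238 g/mol.
Mass from C: 6 × 12.011 = 72.066 g/mol.
%C = 72.066 / 118.238 × 100 = 60.95%.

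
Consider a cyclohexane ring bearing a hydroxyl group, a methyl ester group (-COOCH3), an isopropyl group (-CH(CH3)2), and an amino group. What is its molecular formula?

C11H21NO3

Atom tally by fragment:
  cyclohexane ring core → C:6 H:12
  (− 4 ring H displaced by substituents)
  + OH → O:1 H:1
  + COOCH3 → C:2 H:3 O:2
  + CH(CH3)2 → C:3 H:7
  + NH2 → N:1 H:2
Element totals:
  C: 11
  H: 21
  N: 1
  O: 3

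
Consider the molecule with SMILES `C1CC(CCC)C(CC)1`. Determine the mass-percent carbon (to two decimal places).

Atom tally by fragment:
  cyclobutane ring core → C:4 H:8
  (− 2 ring H displaced by substituents)
  + CH2CH2CH3 → C:3 H:7
  + C2H5 → C:2 H:5
Element totals:
  C: 9
  H: 18
Molecular formula: C9H18.
Molar mass = 126.243 g/mol.
Mass from C: 9 × 12.011 = 108.099 g/mol.
%C = 108.099 / 126.243 × 100 = 85.63%.

85.63%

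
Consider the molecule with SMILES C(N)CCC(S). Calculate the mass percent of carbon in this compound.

Atom tally by fragment:
  H2NCH2 → C:1 H:4 N:1
  CH2 → C:1 H:2
  CH2 → C:1 H:2
  CH2SH → C:1 H:3 S:1
Element totals:
  C: 4
  H: 11
  N: 1
  S: 1
Molecular formula: C4H11NS.
Molar mass = 105.199 g/mol.
Mass from C: 4 × 12.011 = 48.044 g/mol.
%C = 48.044 / 105.199 × 100 = 45.67%.

45.67%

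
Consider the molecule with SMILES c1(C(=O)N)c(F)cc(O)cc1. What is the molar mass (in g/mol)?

155.13 g/mol

Atom tally by fragment:
  benzene ring core → C:6 H:6
  (− 3 ring H displaced by substituents)
  + CONH2 → C:1 H:2 O:1 N:1
  + F → F:1
  + OH → O:1 H:1
Element totals:
  C: 7
  H: 6
  F: 1
  N: 1
  O: 2
Molecular formula: C7H6FNO2.
  M = 7(12.011) + 6(1.008) + 18.998 + 14.007 + 2(15.999)
    = 84.077 + 6.048 + 18.998 + 14.007 + 31.998 = 155.128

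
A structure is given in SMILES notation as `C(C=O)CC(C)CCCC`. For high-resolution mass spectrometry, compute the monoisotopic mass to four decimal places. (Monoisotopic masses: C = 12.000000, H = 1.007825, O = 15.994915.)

Atom tally by fragment:
  OHCCH2 → C:2 H:3 O:1
  CH2 → C:1 H:2
  CH(CH3) → C:2 H:4
  CH2 → C:1 H:2
  CH2 → C:1 H:2
  CH2 → C:1 H:2
  CH3 → C:1 H:3
Element totals:
  C: 9
  H: 18
  O: 1
Molecular formula: C9H18O.
  M = 9(12.0) + 18(1.007825) + 15.994915
    = 108.000000 + 18.140850 + 15.994915 = 142.135765

142.1358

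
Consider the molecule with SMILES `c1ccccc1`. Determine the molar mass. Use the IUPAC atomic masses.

78.11 g/mol

Atom tally by fragment:
  benzene ring core → C:6 H:6
Element totals:
  C: 6
  H: 6
Molecular formula: C6H6.
  M = 6(12.011) + 6(1.008)
    = 72.066 + 6.048 = 78.114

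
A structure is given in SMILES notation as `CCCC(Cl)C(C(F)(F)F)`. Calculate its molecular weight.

Atom tally by fragment:
  CH3 → C:1 H:3
  CH2 → C:1 H:2
  CH2 → C:1 H:2
  CH(Cl) → C:1 H:1 Cl:1
  CH2CF3 → C:2 H:2 F:3
Element totals:
  C: 6
  H: 10
  Cl: 1
  F: 3
Molecular formula: C6H10ClF3.
  M = 6(12.011) + 10(1.008) + 35.45 + 3(18.998)
    = 72.066 + 10.080 + 35.450 + 56.994 = 174.590

174.59 g/mol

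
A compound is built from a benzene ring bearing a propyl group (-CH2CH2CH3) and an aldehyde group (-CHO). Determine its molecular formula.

C10H12O

Atom tally by fragment:
  benzene ring core → C:6 H:6
  (− 2 ring H displaced by substituents)
  + CH2CH2CH3 → C:3 H:7
  + CHO → C:1 H:1 O:1
Element totals:
  C: 10
  H: 12
  O: 1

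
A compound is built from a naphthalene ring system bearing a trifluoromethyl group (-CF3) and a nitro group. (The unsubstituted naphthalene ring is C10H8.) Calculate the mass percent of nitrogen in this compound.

Atom tally by fragment:
  naphthalene ring system core → C:10 H:8
  (− 2 ring H displaced by substituents)
  + CF3 → C:1 F:3
  + NO2 → N:1 O:2
Element totals:
  C: 11
  H: 6
  F: 3
  N: 1
  O: 2
Molecular formula: C11H6F3NO2.
Molar mass = 241.168 g/mol.
Mass from N: 1 × 14.007 = 14.007 g/mol.
%N = 14.007 / 241.168 × 100 = 5.81%.

5.81%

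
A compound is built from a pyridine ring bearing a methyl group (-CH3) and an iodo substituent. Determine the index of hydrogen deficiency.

Atom tally by fragment:
  pyridine ring core → C:5 H:5 N:1
  (− 2 ring H displaced by substituents)
  + CH3 → C:1 H:3
  + I → I:1
Element totals:
  C: 6
  H: 6
  I: 1
  N: 1
Molecular formula: C6H6IN.
DoU = (2C + 2 + N − H − X) / 2 = (2·6 + 2 + 1 − 6 − 1) / 2 = 4.

4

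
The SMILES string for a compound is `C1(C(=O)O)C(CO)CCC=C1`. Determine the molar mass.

156.18 g/mol

Atom tally by fragment:
  cyclohexene ring core → C:6 H:10
  (− 2 ring H displaced by substituents)
  + COOH → C:1 H:1 O:2
  + CH2OH → C:1 H:3 O:1
Element totals:
  C: 8
  H: 12
  O: 3
Molecular formula: C8H12O3.
  M = 8(12.011) + 12(1.008) + 3(15.999)
    = 96.088 + 12.096 + 47.997 = 156.181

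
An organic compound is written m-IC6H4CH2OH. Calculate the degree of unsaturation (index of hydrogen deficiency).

Atom tally by fragment:
  benzene ring core → C:6 H:6
  (− 2 ring H displaced by substituents)
  + I → I:1
  + CH2OH → C:1 H:3 O:1
Element totals:
  C: 7
  H: 7
  I: 1
  O: 1
Molecular formula: C7H7IO.
DoU = (2C + 2 + N − H − X) / 2 = (2·7 + 2 + 0 − 7 − 1) / 2 = 4.

4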